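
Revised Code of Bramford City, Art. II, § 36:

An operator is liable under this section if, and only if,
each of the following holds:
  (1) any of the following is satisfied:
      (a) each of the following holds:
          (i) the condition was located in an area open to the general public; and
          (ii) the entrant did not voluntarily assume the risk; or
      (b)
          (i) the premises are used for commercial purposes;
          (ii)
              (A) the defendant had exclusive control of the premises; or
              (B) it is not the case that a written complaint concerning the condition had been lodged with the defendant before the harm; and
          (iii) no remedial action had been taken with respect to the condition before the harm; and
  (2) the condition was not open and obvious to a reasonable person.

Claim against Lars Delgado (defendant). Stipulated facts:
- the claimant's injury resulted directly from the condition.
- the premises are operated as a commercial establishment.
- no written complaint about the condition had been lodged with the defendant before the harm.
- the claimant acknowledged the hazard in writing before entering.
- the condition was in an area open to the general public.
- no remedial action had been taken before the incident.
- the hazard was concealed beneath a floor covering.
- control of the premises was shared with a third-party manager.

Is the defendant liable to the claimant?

(i) public area — satisfied.
(ii) no assumed risk — not satisfied.
So (a) is not satisfied (T AND F).
(i) commercial use — holds.
(A) exclusive control — not satisfied.
(B) not (complaint lodged) — met.
(ii): F OR T → true.
(iii) no remedial action — met.
(b): T AND T AND T → true.
(1): F OR T → true.
(2) not open/obvious — holds.
Overall = T AND T = true.

Yes — liable.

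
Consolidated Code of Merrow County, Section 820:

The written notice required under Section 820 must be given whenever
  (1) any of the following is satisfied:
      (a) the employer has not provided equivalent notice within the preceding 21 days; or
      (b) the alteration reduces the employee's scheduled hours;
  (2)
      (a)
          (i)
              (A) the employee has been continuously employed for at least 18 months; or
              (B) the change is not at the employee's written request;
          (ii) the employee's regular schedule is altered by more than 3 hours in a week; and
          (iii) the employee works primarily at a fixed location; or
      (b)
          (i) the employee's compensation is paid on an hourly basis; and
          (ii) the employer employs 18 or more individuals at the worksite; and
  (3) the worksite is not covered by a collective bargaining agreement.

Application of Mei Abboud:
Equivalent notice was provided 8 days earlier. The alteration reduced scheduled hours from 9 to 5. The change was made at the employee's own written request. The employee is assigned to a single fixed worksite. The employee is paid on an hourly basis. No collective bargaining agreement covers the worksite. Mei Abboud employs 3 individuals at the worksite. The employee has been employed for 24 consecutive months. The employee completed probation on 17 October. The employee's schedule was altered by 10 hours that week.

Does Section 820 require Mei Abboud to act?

(a) no recent notice — fails.
(b) hours reduced — holds.
So (1) is satisfied (F OR T).
(A) tenure ≥ 18 mo. — satisfied.
(B) not employee-requested — not met.
(i): T OR F → true.
(ii) schedule shift > 3h — met.
(iii) fixed location — satisfied.
So (a) is satisfied (T AND T AND T).
(i) hourly-paid — met.
(ii) ≥ 18 at site — fails.
(b) = T AND F = false.
So (2) is satisfied (T OR F).
(3) no CBA — holds.
Overall = T AND T AND T = true.

Yes — required.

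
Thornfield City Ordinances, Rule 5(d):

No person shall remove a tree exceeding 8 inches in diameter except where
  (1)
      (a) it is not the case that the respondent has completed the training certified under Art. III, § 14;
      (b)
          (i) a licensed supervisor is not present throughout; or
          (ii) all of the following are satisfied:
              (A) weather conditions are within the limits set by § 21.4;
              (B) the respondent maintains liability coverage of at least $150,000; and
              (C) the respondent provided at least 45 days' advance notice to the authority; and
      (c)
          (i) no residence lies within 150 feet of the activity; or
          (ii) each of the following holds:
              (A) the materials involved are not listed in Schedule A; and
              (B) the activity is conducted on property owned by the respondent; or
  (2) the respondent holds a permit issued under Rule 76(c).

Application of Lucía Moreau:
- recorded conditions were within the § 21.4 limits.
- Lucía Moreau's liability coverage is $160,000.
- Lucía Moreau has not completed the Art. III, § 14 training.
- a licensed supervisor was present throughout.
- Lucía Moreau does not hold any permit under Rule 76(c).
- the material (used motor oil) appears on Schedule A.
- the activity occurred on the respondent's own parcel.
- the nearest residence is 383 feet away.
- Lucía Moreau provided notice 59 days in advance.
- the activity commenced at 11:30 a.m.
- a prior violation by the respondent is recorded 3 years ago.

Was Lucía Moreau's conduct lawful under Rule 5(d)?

Yes — lawful.

(a) not (training certified) — met.
(i) not (supervisor present) — not satisfied.
(A) weather ok — satisfied.
(B) coverage ≥ $150,000 — satisfied.
(C) ≥45 days' notice — satisfied.
(ii): T AND T AND T → true.
So (b) is satisfied (F OR T).
(i) no residence in 150 ft — satisfied.
(A) not (Schedule A material) — not met.
(B) own property — met.
(ii): F AND T → false.
(c): T OR F → true.
So (1) is satisfied (T AND T AND T).
(2) holds permit — fails.
So Overall is satisfied (T OR F).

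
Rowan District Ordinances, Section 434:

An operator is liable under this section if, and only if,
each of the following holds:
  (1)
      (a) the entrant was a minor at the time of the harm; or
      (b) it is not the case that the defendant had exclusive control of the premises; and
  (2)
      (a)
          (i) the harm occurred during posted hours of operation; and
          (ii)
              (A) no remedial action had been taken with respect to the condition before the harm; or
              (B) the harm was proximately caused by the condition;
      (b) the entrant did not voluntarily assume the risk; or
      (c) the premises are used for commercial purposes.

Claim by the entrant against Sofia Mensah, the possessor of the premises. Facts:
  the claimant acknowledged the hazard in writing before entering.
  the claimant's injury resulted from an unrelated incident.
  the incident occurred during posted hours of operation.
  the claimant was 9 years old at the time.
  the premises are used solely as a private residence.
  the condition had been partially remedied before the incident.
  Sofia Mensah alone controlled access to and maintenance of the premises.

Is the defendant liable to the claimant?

(a) entrant a minor — holds.
(b) not (exclusive control) — fails.
So (1) is satisfied (T OR F).
(i) during posted hours — met.
(A) no remedial action — not satisfied.
(B) proximate cause — fails.
So (ii) is not satisfied (F OR F).
So (a) is not satisfied (T AND F).
(b) no assumed risk — not satisfied.
(c) commercial use — not met.
(2): F OR F OR F → false.
Overall = T AND F = false.

No — not liable.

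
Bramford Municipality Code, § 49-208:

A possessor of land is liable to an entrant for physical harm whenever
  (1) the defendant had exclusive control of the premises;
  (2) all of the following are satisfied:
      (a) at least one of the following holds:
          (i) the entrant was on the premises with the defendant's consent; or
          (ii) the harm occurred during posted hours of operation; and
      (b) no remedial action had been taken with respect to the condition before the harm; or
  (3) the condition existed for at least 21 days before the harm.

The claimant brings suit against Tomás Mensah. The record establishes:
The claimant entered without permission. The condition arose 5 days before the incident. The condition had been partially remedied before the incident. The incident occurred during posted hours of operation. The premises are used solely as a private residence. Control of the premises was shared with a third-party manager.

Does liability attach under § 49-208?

(1) exclusive control — not satisfied.
(i) consent to enter — fails.
(ii) during posted hours — met.
(a): F OR T → true.
(b) no remedial action — fails.
(2): T AND F → false.
(3) condition ≥21 days old — not met.
Overall: F OR F OR F → false.

No — not liable.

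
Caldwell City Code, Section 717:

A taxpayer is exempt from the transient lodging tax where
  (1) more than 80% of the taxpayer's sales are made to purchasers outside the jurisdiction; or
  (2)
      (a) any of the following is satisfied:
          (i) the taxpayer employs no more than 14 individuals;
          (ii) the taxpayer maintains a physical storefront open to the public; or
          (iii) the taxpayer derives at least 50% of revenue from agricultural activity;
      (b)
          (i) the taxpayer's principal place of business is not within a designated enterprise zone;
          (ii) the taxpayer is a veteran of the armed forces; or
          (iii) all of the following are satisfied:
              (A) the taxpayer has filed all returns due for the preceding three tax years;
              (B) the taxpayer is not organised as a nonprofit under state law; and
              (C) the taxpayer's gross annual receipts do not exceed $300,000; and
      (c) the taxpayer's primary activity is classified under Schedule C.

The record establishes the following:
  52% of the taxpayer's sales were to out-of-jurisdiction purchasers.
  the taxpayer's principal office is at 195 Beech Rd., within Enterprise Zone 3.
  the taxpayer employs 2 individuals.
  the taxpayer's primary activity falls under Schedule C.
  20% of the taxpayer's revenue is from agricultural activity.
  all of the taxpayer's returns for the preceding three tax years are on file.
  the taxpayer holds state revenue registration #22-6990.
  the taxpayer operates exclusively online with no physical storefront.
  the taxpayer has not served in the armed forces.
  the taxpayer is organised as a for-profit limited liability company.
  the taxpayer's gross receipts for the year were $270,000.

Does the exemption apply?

Yes — exempt.

(1) >80% out-of-jur. sales — not met.
(i) ≤ 14 employees — met.
(ii) has storefront — not satisfied.
(iii) ≥50% agricultural — fails.
So (a) is satisfied (T OR F OR F).
(i) not (in enterprise zone) — not met.
(ii) veteran — not satisfied.
(A) returns current — satisfied.
(B) not (nonprofit) — holds.
(C) receipts ≤ $300,000 — met.
(iii) = T AND T AND T = true.
(b) = F OR F OR T = true.
(c) Schedule C activity — met.
So (2) is satisfied (T AND T AND T).
Overall: F OR T → true.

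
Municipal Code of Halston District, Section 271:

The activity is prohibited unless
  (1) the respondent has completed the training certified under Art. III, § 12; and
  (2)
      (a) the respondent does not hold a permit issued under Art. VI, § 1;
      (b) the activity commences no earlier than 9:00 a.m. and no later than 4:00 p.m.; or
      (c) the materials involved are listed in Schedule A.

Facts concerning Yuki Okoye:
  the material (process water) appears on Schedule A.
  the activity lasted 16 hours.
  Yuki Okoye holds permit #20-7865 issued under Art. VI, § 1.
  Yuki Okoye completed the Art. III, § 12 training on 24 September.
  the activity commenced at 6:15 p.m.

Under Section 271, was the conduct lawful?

Yes — lawful.

(1) training certified — satisfied.
(a) not (holds permit) — not satisfied.
(b) start within hours — not met.
(c) Schedule A material — met.
(2) = F OR F OR T = true.
Overall: T AND T → true.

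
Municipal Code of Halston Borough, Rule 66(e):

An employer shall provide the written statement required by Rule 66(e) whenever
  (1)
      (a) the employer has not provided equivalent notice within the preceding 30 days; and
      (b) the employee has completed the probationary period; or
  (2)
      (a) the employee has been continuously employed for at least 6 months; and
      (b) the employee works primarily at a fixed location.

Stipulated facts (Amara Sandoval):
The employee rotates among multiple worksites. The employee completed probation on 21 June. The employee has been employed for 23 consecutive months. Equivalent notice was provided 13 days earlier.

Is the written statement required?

(a) no recent notice — not met.
(b) past probation — satisfied.
So (1) is not satisfied (F AND T).
(a) tenure ≥ 6 mo. — holds.
(b) fixed location — fails.
So (2) is not satisfied (T AND F).
Overall: F OR F → false.

No — not required.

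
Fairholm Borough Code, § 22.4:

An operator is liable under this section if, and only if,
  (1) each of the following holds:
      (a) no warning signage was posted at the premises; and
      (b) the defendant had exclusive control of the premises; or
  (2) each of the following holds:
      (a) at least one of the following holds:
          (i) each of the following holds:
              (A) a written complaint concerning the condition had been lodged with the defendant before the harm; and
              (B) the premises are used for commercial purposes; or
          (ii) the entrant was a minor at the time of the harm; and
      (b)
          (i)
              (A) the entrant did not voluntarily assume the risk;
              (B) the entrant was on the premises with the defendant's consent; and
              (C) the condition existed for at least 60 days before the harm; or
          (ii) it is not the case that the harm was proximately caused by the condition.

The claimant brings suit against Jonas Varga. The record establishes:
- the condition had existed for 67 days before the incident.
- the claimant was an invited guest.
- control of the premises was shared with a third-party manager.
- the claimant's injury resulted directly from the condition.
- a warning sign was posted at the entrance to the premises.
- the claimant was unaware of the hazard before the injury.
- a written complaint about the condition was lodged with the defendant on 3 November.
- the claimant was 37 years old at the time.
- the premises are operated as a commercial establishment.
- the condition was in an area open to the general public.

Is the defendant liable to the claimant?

Yes — liable.

(a) no signage posted — not satisfied.
(b) exclusive control — not satisfied.
(1): F AND F → false.
(A) complaint lodged — holds.
(B) commercial use — holds.
So (i) is satisfied (T AND T).
(ii) entrant a minor — not satisfied.
(a): T OR F → true.
(A) no assumed risk — met.
(B) consent to enter — holds.
(C) condition ≥60 days old — holds.
So (i) is satisfied (T AND T AND T).
(ii) not (proximate cause) — fails.
So (b) is satisfied (T OR F).
So (2) is satisfied (T AND T).
Overall: F OR T → true.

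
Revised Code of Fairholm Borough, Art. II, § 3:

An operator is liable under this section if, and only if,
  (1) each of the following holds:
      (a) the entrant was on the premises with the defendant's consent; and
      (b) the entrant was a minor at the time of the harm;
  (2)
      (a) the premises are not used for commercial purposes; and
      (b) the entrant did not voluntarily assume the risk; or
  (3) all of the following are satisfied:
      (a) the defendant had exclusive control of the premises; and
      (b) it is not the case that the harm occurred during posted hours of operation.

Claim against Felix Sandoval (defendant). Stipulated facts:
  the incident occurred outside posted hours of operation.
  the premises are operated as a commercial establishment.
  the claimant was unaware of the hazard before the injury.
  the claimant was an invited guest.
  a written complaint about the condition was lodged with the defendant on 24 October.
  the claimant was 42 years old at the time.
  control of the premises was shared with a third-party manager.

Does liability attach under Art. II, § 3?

No — not liable.

(a) consent to enter — met.
(b) entrant a minor — not met.
So (1) is not satisfied (T AND F).
(a) not (commercial use) — fails.
(b) no assumed risk — satisfied.
So (2) is not satisfied (F AND T).
(a) exclusive control — not satisfied.
(b) not (during posted hours) — holds.
(3): F AND T → false.
Overall = F OR F OR F = false.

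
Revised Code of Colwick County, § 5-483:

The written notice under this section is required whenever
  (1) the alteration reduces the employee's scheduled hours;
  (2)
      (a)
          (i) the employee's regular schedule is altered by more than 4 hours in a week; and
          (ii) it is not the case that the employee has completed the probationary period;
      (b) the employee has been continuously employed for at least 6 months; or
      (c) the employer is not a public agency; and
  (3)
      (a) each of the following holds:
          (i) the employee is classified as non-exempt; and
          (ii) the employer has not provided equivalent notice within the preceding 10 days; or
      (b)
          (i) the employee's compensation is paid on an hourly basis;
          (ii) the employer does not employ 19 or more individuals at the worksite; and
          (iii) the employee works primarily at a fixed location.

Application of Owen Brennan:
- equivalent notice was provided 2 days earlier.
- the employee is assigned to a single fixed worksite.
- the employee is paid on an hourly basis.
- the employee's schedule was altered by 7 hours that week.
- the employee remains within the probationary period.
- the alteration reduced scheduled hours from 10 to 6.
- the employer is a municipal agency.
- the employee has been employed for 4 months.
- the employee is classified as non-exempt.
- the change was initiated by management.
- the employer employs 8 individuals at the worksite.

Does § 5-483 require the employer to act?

Yes — required.

(1) hours reduced — holds.
(i) schedule shift > 4h — holds.
(ii) not (past probation) — satisfied.
(a) = T AND T = true.
(b) tenure ≥ 6 mo. — not satisfied.
(c) not (public agency) — not satisfied.
So (2) is satisfied (T OR F OR F).
(i) non-exempt — met.
(ii) no recent notice — not satisfied.
So (a) is not satisfied (T AND F).
(i) hourly-paid — met.
(ii) not (≥ 19 at site) — holds.
(iii) fixed location — met.
So (b) is satisfied (T AND T AND T).
(3) = F OR T = true.
So Overall is satisfied (T AND T AND T).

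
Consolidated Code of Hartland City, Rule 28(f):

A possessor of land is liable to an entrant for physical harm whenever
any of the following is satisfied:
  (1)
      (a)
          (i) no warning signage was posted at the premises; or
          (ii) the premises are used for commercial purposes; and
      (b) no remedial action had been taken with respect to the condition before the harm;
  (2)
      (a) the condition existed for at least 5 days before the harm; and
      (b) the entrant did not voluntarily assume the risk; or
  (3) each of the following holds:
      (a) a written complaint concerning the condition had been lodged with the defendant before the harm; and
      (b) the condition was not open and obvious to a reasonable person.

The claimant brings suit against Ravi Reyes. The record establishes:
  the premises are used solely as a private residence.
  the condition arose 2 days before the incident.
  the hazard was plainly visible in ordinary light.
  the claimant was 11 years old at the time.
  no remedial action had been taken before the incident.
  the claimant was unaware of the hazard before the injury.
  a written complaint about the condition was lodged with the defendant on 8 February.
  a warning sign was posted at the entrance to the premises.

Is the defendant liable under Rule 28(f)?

(i) no signage posted — not satisfied.
(ii) commercial use — fails.
(a): F OR F → false.
(b) no remedial action — met.
So (1) is not satisfied (F AND T).
(a) condition ≥5 days old — fails.
(b) no assumed risk — met.
(2) = F AND T = false.
(a) complaint lodged — met.
(b) not open/obvious — not met.
So (3) is not satisfied (T AND F).
Overall: F OR F OR F → false.

No — not liable.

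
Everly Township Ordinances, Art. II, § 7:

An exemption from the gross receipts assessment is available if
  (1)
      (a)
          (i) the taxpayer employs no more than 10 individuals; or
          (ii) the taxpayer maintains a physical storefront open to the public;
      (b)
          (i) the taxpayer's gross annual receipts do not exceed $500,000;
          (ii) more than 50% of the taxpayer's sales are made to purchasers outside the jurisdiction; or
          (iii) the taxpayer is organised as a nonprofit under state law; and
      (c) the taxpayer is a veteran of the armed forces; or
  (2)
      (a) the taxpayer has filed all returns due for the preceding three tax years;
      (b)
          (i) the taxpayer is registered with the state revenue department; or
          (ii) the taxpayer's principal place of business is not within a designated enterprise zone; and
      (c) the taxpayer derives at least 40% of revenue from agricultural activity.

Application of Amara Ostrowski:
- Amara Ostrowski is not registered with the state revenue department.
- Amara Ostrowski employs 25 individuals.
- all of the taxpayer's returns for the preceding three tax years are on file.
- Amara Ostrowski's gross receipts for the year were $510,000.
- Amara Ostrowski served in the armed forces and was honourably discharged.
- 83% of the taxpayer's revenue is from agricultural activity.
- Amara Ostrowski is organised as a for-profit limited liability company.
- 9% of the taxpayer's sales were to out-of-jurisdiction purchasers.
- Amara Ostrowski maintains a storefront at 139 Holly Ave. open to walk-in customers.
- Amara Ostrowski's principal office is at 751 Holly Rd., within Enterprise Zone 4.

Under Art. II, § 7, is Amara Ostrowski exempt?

No — not exempt.

(i) ≤ 10 employees — not satisfied.
(ii) has storefront — satisfied.
(a) = F OR T = true.
(i) receipts ≤ $500,000 — fails.
(ii) >50% out-of-jur. sales — not met.
(iii) nonprofit — not met.
(b) = F OR F OR F = false.
(c) veteran — holds.
(1): T AND F AND T → false.
(a) returns current — satisfied.
(i) state-registered — not satisfied.
(ii) not (in enterprise zone) — fails.
So (b) is not satisfied (F OR F).
(c) ≥40% agricultural — satisfied.
(2) = T AND F AND T = false.
Overall: F OR F → false.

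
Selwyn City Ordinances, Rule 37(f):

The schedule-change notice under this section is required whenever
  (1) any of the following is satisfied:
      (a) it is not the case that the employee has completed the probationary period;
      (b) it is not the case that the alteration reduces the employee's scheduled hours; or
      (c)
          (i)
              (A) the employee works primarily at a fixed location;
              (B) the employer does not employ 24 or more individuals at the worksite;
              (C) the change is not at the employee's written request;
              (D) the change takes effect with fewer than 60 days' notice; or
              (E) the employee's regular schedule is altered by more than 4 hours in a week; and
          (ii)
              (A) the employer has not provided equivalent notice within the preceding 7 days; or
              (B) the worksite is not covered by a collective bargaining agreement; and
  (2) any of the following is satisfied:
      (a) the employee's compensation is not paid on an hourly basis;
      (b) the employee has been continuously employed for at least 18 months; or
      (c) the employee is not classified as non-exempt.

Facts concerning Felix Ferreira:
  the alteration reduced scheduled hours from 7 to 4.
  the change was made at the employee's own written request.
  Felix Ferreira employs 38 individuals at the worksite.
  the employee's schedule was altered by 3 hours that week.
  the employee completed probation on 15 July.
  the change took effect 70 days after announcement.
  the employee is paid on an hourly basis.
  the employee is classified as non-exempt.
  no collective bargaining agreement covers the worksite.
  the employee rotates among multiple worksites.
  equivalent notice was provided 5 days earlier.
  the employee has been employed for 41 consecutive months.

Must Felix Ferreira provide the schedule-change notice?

No — not required.

(a) not (past probation) — not met.
(b) not (hours reduced) — fails.
(A) fixed location — fails.
(B) not (≥ 24 at site) — fails.
(C) not employee-requested — fails.
(D) < 60 days' notice — fails.
(E) schedule shift > 4h — fails.
So (i) is not satisfied (F OR F OR F OR F OR F).
(A) no recent notice — fails.
(B) no CBA — met.
So (ii) is satisfied (F OR T).
(c) = F AND T = false.
(1) = F OR F OR F = false.
(a) not (hourly-paid) — fails.
(b) tenure ≥ 18 mo. — satisfied.
(c) not (non-exempt) — not satisfied.
(2): F OR T OR F → true.
Overall = F AND T = false.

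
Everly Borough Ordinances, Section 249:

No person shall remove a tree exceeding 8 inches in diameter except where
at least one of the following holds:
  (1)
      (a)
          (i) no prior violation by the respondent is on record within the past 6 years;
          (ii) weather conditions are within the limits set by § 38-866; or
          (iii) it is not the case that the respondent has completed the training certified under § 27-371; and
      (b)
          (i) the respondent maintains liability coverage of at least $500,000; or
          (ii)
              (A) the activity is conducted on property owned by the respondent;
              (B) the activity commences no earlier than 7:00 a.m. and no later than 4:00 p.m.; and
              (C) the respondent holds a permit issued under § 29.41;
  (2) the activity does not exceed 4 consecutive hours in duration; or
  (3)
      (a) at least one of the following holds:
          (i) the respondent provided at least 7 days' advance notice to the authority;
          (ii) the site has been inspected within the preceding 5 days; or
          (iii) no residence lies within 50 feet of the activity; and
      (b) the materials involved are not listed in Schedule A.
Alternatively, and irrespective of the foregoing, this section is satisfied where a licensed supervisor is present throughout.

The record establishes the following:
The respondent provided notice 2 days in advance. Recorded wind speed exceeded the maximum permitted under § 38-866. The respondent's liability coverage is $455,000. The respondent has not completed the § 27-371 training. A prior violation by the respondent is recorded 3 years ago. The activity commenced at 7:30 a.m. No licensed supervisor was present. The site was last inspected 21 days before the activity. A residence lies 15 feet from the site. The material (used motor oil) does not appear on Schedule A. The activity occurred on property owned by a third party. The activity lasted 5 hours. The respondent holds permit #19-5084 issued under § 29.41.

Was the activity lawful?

(i) no prior violation — fails.
(ii) weather ok — not satisfied.
(iii) not (training certified) — holds.
So (a) is satisfied (F OR F OR T).
(i) coverage ≥ $500,000 — not satisfied.
(A) own property — not satisfied.
(B) start within hours — holds.
(C) holds permit — holds.
(ii): F AND T AND T → false.
(b) = F OR F = false.
(1) = T AND F = false.
(2) ≤ 4 hrs duration — fails.
(i) ≥7 days' notice — not met.
(ii) site inspected — not satisfied.
(iii) no residence in 50 ft — not met.
(a) = F OR F OR F = false.
(b) not (Schedule A material) — met.
(3): F AND T → false.
Overall: F OR F OR F → false.
Exception (supervisor present) — not satisfied.
Result: main false OR exception false → false.

No — unlawful.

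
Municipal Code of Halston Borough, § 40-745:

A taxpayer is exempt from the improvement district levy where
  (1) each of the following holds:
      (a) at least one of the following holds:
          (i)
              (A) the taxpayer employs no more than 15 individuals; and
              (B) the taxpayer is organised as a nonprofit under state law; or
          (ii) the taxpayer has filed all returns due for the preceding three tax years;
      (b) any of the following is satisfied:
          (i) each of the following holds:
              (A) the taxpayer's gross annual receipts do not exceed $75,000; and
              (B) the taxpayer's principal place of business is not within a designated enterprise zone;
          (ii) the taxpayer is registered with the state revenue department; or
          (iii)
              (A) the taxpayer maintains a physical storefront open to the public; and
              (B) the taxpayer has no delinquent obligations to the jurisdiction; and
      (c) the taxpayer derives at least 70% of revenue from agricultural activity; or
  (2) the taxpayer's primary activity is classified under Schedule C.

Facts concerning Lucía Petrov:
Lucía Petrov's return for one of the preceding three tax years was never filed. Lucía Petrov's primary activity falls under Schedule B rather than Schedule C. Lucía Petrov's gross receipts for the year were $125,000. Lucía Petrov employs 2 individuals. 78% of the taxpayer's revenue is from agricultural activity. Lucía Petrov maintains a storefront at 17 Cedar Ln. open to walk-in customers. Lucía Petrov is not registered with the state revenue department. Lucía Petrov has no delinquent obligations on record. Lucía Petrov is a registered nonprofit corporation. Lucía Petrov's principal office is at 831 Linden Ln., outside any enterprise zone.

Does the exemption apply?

Yes — exempt.

(A) ≤ 15 employees — met.
(B) nonprofit — met.
(i) = T AND T = true.
(ii) returns current — not satisfied.
(a): T OR F → true.
(A) receipts ≤ $75,000 — fails.
(B) not (in enterprise zone) — satisfied.
(i) = F AND T = false.
(ii) state-registered — not satisfied.
(A) has storefront — met.
(B) no delinquency — satisfied.
(iii): T AND T → true.
So (b) is satisfied (F OR F OR T).
(c) ≥70% agricultural — satisfied.
(1): T AND T AND T → true.
(2) Schedule C activity — not met.
Overall: T OR F → true.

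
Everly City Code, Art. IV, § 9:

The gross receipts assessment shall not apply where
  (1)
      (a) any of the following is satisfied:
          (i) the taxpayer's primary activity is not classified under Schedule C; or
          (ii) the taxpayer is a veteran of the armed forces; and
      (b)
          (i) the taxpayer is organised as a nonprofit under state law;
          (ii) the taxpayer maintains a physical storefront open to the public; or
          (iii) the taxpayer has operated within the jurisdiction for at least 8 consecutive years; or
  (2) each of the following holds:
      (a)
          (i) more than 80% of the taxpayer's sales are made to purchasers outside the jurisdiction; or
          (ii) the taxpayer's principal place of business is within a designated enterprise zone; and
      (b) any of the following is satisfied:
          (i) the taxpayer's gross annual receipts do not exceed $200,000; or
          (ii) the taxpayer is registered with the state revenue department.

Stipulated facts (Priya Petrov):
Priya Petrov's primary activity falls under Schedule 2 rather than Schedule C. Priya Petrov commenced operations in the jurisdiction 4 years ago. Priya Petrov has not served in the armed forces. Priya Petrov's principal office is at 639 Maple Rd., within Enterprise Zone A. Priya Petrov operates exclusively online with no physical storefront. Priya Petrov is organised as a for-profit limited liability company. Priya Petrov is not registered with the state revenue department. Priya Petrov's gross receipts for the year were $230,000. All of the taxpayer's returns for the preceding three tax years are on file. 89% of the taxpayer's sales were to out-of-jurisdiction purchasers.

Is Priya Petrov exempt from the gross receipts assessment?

No — not exempt.

(i) not (Schedule C activity) — satisfied.
(ii) veteran — fails.
So (a) is satisfied (T OR F).
(i) nonprofit — not met.
(ii) has storefront — not met.
(iii) ≥ 8 yrs in jurisdiction — not satisfied.
(b) = F OR F OR F = false.
(1): T AND F → false.
(i) >80% out-of-jur. sales — satisfied.
(ii) in enterprise zone — holds.
So (a) is satisfied (T OR T).
(i) receipts ≤ $200,000 — fails.
(ii) state-registered — fails.
(b) = F OR F = false.
(2): T AND F → false.
So Overall is not satisfied (F OR F).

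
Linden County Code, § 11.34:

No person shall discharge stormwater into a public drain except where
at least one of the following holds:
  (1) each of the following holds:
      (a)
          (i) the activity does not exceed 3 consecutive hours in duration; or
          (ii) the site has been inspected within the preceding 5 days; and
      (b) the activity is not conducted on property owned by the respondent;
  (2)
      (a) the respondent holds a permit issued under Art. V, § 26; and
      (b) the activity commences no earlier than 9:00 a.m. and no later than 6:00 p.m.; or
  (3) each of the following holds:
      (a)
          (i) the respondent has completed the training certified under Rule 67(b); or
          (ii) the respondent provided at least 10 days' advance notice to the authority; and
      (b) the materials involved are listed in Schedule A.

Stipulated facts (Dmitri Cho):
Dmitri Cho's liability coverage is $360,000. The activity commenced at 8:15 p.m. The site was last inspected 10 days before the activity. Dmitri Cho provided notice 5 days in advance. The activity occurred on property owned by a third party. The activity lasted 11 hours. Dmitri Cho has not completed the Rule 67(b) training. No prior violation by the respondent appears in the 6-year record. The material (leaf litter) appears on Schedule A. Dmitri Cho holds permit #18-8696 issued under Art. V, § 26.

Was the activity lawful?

(i) ≤ 3 hrs duration — not met.
(ii) site inspected — not satisfied.
So (a) is not satisfied (F OR F).
(b) not (own property) — met.
(1): F AND T → false.
(a) holds permit — satisfied.
(b) start within hours — fails.
(2): T AND F → false.
(i) training certified — fails.
(ii) ≥10 days' notice — not met.
(a): F OR F → false.
(b) Schedule A material — holds.
(3): F AND T → false.
So Overall is not satisfied (F OR F OR F).

No — unlawful.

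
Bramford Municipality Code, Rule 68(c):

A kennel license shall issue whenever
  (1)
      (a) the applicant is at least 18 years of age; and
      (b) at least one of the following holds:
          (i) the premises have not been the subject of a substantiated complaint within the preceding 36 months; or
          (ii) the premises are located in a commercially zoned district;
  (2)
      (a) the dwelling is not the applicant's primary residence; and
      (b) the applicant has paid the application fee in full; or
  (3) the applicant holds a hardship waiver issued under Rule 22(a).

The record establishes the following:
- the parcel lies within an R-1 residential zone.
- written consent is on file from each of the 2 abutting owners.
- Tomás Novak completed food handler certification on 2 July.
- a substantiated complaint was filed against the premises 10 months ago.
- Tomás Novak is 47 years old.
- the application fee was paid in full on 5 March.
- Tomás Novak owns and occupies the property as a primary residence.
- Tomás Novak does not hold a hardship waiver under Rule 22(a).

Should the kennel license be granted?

(a) age ≥ 18 — holds.
(i) no complaint in 36 mo. — not met.
(ii) commercially zoned — not met.
(b) = F OR F = false.
(1) = T AND F = false.
(a) not (primary residence) — not met.
(b) fee paid — satisfied.
(2) = F AND T = false.
(3) hardship waiver — not met.
So Overall is not satisfied (F OR F OR F).

No — denied.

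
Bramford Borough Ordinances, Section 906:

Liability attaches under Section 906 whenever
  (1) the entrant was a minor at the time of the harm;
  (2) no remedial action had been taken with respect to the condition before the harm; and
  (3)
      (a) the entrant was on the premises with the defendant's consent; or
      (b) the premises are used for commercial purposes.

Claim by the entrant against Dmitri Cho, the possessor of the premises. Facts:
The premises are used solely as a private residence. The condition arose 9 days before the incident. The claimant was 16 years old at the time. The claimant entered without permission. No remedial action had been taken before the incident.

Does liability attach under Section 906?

(1) entrant a minor — satisfied.
(2) no remedial action — met.
(a) consent to enter — not met.
(b) commercial use — not satisfied.
(3): F OR F → false.
Overall = T AND T AND F = false.

No — not liable.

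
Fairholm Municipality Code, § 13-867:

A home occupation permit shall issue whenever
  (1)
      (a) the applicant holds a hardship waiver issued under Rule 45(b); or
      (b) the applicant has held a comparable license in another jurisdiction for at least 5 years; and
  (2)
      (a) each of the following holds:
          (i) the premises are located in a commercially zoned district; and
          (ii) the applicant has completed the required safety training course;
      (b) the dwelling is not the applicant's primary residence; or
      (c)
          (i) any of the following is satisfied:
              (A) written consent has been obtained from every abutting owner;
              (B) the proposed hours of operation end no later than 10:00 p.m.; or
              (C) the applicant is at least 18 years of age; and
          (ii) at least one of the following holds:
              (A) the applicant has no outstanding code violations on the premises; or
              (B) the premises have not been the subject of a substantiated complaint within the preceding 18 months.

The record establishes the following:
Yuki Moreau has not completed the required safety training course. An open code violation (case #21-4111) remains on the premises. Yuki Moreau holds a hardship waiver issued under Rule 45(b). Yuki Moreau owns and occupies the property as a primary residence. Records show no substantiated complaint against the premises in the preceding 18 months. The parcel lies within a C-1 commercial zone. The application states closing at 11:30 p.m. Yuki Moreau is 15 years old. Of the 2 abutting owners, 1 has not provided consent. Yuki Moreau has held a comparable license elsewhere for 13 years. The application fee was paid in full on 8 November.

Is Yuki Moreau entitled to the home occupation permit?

No — denied.

(a) hardship waiver — met.
(b) prior license ≥ 5 yr — satisfied.
(1): T OR T → true.
(i) commercially zoned — satisfied.
(ii) safety training — fails.
(a) = T AND F = false.
(b) not (primary residence) — fails.
(A) all abutters consent — fails.
(B) closes by 10 p.m. — fails.
(C) age ≥ 18 — not met.
So (i) is not satisfied (F OR F OR F).
(A) no code violations — not satisfied.
(B) no complaint in 18 mo. — holds.
So (ii) is satisfied (F OR T).
(c) = F AND T = false.
(2) = F OR F OR F = false.
Overall = T AND F = false.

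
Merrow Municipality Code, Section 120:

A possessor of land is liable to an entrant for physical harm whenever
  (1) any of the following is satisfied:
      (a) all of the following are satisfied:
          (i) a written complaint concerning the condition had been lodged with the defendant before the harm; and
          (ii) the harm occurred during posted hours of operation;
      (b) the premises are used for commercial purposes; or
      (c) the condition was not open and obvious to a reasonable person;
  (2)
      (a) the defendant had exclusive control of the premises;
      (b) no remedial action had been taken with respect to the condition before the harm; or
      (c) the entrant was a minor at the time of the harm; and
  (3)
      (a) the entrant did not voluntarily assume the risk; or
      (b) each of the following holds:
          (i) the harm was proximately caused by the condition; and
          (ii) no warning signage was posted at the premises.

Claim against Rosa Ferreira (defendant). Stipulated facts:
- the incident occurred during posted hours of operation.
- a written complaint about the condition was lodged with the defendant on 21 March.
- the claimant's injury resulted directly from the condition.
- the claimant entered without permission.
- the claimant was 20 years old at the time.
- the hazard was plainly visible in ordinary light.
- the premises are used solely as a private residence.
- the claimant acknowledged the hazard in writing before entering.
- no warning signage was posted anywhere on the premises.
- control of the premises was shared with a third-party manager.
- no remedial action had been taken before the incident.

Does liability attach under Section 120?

Yes — liable.

(i) complaint lodged — met.
(ii) during posted hours — met.
So (a) is satisfied (T AND T).
(b) commercial use — not met.
(c) not open/obvious — fails.
(1): T OR F OR F → true.
(a) exclusive control — not satisfied.
(b) no remedial action — holds.
(c) entrant a minor — not satisfied.
(2) = F OR T OR F = true.
(a) no assumed risk — not satisfied.
(i) proximate cause — met.
(ii) no signage posted — holds.
So (b) is satisfied (T AND T).
(3) = F OR T = true.
Overall = T AND T AND T = true.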